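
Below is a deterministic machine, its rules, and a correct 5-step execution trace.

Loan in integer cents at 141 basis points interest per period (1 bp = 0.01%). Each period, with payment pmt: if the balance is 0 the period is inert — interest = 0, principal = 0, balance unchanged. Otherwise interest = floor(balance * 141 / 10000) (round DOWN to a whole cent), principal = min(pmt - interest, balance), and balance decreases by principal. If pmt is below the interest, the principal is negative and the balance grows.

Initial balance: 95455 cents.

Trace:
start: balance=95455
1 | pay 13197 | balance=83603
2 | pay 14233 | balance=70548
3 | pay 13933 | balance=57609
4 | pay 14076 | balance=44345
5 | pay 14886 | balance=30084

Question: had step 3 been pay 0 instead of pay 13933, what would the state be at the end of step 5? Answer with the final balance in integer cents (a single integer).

(re-executing from step 3 with the substitution; state before step 3: balance=70548)
3 | pay 0 | balance=71542
4 | pay 14076 | balance=58474
5 | pay 14886 | balance=44412

44412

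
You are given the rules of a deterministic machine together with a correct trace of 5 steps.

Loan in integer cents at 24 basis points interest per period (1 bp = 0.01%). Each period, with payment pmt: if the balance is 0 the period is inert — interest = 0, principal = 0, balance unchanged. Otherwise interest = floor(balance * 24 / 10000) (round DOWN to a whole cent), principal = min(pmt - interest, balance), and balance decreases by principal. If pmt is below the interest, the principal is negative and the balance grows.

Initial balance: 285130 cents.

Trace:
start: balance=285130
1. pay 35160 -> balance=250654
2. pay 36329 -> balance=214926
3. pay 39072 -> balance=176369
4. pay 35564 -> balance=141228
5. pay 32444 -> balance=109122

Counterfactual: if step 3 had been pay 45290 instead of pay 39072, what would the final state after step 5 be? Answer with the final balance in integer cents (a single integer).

102874

(re-executing from step 3 with the substitution; state before step 3: balance=214926)
3. pay 45290 -> balance=170151
4. pay 35564 -> balance=134995
5. pay 32444 -> balance=102874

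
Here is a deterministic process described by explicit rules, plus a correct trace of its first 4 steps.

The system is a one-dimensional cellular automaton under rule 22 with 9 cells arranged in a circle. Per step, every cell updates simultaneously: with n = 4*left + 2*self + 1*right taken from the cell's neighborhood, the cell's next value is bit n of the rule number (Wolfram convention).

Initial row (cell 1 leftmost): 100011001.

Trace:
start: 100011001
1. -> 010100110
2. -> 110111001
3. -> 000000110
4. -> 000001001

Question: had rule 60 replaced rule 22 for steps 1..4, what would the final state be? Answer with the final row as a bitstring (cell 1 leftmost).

(re-executing steps 1..4 under rule 60; state before step 1: 100011001)
1. -> 010010101
2. -> 111011111
3. -> 000110000
4. -> 000101000

000101000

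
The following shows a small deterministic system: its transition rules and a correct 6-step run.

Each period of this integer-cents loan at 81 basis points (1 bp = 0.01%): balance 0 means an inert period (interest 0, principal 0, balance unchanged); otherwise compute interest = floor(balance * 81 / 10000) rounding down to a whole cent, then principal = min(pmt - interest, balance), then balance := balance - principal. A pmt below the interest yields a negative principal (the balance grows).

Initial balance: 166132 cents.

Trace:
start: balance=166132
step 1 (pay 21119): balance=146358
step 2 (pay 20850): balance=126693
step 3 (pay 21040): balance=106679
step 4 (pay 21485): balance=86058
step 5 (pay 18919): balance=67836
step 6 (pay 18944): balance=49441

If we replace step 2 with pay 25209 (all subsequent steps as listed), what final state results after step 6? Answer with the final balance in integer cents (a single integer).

44938

(re-executing from step 2 with the substitution; state before step 2: balance=146358)
step 2 (pay 25209): balance=122334
step 3 (pay 21040): balance=102284
step 4 (pay 21485): balance=81627
step 5 (pay 18919): balance=63369
step 6 (pay 18944): balance=44938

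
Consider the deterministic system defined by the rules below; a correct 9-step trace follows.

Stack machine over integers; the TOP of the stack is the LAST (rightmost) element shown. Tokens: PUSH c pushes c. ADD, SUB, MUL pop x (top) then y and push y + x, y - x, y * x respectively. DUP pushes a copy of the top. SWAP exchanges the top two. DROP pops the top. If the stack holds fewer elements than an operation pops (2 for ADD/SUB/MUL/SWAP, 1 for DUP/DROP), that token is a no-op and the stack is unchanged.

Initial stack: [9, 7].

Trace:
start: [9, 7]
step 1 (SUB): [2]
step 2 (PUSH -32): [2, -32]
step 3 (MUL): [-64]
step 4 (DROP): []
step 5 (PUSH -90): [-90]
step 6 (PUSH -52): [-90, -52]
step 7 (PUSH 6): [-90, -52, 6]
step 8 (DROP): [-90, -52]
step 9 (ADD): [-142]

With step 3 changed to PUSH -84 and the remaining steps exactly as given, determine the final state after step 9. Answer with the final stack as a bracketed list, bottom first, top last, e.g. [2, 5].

(re-executing from step 3 with the substitution; state before step 3: [2, -32])
step 3 (PUSH -84): [2, -32, -84]
step 4 (DROP): [2, -32]
step 5 (PUSH -90): [2, -32, -90]
step 6 (PUSH -52): [2, -32, -90, -52]
step 7 (PUSH 6): [2, -32, -90, -52, 6]
step 8 (DROP): [2, -32, -90, -52]
step 9 (ADD): [2, -32, -142]

[2, -32, -142]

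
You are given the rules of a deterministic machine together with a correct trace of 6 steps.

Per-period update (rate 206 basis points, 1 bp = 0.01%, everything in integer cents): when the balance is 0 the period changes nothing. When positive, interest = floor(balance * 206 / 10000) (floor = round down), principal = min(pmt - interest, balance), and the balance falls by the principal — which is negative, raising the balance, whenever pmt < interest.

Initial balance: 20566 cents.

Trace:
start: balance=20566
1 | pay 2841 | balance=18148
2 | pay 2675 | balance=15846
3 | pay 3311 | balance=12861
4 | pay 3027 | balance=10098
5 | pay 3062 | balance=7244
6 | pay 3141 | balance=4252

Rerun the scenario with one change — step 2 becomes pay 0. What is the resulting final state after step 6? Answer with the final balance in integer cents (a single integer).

(re-executing from step 2 with the substitution; state before step 2: balance=18148)
2 | pay 0 | balance=18521
3 | pay 3311 | balance=15591
4 | pay 3027 | balance=12885
5 | pay 3062 | balance=10088
6 | pay 3141 | balance=7154

7154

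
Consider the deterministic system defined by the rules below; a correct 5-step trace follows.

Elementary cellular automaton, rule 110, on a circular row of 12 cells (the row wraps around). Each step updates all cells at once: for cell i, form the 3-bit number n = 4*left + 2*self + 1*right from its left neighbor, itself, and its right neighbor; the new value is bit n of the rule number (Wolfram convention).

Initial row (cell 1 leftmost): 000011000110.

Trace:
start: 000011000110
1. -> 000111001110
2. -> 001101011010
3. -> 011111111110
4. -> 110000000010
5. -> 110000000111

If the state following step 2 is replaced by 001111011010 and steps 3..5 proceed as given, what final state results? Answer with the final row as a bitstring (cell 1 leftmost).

state after step 2 := 001111011010
3. -> 011001111110
4. -> 111011000010
5. -> 101111000111

101111000111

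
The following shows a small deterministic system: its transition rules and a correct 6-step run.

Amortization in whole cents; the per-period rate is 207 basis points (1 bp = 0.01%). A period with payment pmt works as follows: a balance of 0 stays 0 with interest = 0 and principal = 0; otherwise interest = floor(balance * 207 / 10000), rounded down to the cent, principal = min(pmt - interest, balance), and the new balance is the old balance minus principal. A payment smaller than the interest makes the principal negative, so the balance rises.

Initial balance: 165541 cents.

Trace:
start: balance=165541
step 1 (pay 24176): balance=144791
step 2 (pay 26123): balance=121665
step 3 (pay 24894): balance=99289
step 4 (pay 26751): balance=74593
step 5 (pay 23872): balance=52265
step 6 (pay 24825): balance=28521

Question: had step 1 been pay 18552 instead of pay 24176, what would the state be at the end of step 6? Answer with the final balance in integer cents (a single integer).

34751

(re-executing from step 1 with the substitution; state before step 1: balance=165541)
step 1 (pay 18552): balance=150415
step 2 (pay 26123): balance=127405
step 3 (pay 24894): balance=105148
step 4 (pay 26751): balance=80573
step 5 (pay 23872): balance=58368
step 6 (pay 24825): balance=34751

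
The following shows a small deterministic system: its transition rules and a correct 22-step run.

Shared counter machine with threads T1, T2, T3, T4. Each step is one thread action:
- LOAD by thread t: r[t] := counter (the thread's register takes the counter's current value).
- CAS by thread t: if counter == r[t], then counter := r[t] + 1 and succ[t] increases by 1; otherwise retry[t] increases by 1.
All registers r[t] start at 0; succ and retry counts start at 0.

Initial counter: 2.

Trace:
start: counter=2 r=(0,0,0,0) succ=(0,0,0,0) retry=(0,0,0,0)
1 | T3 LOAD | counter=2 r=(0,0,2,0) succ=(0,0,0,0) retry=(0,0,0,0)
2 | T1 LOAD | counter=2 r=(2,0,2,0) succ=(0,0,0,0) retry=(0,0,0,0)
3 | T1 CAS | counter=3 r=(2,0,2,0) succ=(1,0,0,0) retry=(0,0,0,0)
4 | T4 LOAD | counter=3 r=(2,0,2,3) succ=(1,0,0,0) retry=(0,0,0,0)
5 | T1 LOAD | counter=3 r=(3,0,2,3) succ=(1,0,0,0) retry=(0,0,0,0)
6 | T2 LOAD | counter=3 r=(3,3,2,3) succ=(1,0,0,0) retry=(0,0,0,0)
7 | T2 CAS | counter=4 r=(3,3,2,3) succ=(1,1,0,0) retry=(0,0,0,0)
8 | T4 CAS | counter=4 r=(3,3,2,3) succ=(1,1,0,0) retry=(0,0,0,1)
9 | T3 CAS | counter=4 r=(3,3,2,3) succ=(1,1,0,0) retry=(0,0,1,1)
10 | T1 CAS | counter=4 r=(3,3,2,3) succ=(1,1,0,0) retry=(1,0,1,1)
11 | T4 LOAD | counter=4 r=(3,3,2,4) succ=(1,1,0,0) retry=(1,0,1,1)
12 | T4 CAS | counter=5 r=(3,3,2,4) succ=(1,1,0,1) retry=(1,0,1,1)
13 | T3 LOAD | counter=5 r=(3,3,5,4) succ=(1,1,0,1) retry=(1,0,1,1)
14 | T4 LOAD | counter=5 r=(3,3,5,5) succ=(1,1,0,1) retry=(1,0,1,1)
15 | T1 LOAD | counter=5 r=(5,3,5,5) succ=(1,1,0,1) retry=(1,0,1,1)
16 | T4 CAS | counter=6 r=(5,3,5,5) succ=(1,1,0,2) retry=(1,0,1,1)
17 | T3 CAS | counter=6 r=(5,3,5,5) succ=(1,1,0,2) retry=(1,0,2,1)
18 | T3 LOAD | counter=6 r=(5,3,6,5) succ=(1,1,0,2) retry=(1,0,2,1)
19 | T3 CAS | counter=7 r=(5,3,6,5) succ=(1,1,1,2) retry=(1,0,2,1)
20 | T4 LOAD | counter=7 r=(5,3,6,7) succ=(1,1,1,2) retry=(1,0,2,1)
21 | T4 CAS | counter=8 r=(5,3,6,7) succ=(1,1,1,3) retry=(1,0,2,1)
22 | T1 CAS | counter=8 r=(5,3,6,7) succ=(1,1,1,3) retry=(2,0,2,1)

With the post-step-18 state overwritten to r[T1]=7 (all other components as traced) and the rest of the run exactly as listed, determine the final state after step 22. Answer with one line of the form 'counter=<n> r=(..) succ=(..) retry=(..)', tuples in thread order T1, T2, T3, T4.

state after step 18 := counter=6 r=(7,3,6,5) succ=(1,1,0,2) retry=(1,0,2,1)
19 | T3 CAS | counter=7 r=(7,3,6,5) succ=(1,1,1,2) retry=(1,0,2,1)
20 | T4 LOAD | counter=7 r=(7,3,6,7) succ=(1,1,1,2) retry=(1,0,2,1)
21 | T4 CAS | counter=8 r=(7,3,6,7) succ=(1,1,1,3) retry=(1,0,2,1)
22 | T1 CAS | counter=8 r=(7,3,6,7) succ=(1,1,1,3) retry=(2,0,2,1)

counter=8 r=(7,3,6,7) succ=(1,1,1,3) retry=(2,0,2,1)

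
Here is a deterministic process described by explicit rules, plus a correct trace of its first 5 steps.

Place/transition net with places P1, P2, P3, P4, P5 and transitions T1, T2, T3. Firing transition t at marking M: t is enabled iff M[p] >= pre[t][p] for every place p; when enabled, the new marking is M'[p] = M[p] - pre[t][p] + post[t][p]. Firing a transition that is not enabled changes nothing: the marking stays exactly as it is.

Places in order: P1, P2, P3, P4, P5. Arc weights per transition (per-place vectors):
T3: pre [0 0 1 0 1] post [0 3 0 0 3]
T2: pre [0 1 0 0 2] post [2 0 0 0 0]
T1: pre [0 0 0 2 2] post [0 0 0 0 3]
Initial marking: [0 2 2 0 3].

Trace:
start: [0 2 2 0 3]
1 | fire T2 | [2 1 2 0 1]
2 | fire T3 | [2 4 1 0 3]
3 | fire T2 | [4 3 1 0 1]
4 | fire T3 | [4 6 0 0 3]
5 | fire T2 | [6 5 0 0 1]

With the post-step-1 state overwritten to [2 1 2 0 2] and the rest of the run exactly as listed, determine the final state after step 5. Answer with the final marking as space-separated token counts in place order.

state after step 1 := [2 1 2 0 2]
2 | fire T3 | [2 4 1 0 4]
3 | fire T2 | [4 3 1 0 2]
4 | fire T3 | [4 6 0 0 4]
5 | fire T2 | [6 5 0 0 2]

6 5 0 0 2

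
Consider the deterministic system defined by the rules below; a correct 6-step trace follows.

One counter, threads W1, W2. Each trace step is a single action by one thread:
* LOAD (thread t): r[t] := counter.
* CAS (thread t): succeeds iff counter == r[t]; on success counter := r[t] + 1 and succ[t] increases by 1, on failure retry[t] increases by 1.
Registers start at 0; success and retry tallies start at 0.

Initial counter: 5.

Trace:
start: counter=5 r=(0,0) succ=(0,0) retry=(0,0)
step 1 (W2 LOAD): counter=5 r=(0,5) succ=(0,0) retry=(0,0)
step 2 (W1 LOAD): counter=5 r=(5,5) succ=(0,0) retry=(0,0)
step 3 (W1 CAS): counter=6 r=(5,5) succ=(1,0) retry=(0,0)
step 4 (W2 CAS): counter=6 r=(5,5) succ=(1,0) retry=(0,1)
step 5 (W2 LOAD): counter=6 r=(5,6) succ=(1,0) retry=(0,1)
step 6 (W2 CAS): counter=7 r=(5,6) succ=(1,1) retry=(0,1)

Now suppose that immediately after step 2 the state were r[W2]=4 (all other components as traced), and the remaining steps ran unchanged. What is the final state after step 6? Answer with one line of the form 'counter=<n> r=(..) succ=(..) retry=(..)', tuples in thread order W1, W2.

counter=7 r=(5,6) succ=(1,1) retry=(0,1)

state after step 2 := counter=5 r=(5,4) succ=(0,0) retry=(0,0)
step 3 (W1 CAS): counter=6 r=(5,4) succ=(1,0) retry=(0,0)
step 4 (W2 CAS): counter=6 r=(5,4) succ=(1,0) retry=(0,1)
step 5 (W2 LOAD): counter=6 r=(5,6) succ=(1,0) retry=(0,1)
step 6 (W2 CAS): counter=7 r=(5,6) succ=(1,1) retry=(0,1)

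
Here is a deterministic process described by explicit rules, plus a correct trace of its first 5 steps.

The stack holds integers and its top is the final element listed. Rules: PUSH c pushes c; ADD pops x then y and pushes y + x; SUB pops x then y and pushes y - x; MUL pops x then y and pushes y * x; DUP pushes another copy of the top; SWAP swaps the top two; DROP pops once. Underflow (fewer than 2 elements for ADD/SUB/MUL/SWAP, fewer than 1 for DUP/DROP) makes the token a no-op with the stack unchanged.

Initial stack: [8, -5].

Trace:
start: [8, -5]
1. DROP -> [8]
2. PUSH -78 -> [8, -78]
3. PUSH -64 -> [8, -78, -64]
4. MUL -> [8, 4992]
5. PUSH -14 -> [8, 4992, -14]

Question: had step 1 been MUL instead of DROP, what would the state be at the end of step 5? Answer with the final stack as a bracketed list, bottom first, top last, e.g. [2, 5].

(re-executing from step 1 with the substitution; state before step 1: [8, -5])
1. MUL -> [-40]
2. PUSH -78 -> [-40, -78]
3. PUSH -64 -> [-40, -78, -64]
4. MUL -> [-40, 4992]
5. PUSH -14 -> [-40, 4992, -14]

[-40, 4992, -14]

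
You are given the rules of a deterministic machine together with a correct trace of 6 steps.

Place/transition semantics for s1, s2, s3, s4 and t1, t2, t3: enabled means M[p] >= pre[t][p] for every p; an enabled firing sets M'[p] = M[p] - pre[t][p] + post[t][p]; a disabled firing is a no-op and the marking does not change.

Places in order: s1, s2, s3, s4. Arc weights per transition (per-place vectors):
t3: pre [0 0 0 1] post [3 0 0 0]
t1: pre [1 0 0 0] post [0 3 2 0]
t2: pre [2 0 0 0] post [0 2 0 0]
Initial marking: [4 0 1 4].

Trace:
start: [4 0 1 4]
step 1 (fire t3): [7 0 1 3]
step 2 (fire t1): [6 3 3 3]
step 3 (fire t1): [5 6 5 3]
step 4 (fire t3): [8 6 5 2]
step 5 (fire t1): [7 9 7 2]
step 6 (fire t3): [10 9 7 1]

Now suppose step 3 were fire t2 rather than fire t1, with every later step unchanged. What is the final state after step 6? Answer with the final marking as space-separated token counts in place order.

9 8 5 1

(re-executing from step 3 with the substitution; state before step 3: [6 3 3 3])
step 3 (fire t2): [4 5 3 3]
step 4 (fire t3): [7 5 3 2]
step 5 (fire t1): [6 8 5 2]
step 6 (fire t3): [9 8 5 1]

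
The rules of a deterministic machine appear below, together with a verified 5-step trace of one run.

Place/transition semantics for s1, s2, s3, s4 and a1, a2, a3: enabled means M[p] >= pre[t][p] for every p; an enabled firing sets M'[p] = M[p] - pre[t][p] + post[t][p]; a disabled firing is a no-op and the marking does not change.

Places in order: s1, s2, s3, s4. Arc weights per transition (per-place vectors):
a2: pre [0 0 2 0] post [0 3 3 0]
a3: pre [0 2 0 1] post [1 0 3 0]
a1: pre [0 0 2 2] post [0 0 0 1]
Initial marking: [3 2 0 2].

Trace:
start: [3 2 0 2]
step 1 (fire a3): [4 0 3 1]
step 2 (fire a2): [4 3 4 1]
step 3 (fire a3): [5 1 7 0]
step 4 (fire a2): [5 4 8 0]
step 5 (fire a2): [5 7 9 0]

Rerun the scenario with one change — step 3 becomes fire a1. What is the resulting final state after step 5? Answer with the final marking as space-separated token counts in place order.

(re-executing from step 3 with the substitution; state before step 3: [4 3 4 1])
step 3 (fire a1): [4 3 4 1]
step 4 (fire a2): [4 6 5 1]
step 5 (fire a2): [4 9 6 1]

4 9 6 1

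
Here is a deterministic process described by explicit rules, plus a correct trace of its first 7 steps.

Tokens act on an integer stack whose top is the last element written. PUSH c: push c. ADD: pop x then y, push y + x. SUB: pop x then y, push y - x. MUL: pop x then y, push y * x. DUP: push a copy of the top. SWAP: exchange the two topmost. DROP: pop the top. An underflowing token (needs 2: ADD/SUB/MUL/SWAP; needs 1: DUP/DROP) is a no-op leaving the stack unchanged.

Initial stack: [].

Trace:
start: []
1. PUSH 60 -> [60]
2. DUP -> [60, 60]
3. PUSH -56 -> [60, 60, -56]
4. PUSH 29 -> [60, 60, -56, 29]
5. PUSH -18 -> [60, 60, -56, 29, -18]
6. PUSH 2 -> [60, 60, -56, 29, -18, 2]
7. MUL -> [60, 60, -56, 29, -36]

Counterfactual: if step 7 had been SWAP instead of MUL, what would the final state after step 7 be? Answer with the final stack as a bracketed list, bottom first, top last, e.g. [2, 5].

(re-executing from step 7 with the substitution; state before step 7: [60, 60, -56, 29, -18, 2])
7. SWAP -> [60, 60, -56, 29, 2, -18]

[60, 60, -56, 29, 2, -18]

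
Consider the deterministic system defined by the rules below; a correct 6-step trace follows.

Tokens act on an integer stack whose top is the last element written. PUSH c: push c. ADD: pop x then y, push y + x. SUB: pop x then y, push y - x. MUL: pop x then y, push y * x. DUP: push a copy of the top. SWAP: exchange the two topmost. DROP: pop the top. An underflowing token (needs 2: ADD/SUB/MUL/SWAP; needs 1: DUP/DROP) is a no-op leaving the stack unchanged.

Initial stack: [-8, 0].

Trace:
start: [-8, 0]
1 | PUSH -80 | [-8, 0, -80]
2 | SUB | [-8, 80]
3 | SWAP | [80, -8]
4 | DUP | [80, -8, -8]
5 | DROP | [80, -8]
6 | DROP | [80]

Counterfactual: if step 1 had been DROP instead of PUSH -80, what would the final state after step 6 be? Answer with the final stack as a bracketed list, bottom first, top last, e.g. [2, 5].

(re-executing from step 1 with the substitution; state before step 1: [-8, 0])
1 | DROP | [-8]
2 | SUB | [-8]
3 | SWAP | [-8]
4 | DUP | [-8, -8]
5 | DROP | [-8]
6 | DROP | []

[]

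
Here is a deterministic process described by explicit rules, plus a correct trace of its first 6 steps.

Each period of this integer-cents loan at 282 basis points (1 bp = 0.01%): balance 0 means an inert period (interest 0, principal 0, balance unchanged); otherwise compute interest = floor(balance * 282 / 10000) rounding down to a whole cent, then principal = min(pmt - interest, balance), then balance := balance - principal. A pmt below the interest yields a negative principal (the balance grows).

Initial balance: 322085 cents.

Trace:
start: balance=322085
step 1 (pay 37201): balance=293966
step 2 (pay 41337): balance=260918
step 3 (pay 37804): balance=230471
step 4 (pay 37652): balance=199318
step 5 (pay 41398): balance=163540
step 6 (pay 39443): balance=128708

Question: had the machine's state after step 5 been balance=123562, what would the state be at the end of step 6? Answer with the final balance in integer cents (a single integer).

87603

state after step 5 := balance=123562
step 6 (pay 39443): balance=87603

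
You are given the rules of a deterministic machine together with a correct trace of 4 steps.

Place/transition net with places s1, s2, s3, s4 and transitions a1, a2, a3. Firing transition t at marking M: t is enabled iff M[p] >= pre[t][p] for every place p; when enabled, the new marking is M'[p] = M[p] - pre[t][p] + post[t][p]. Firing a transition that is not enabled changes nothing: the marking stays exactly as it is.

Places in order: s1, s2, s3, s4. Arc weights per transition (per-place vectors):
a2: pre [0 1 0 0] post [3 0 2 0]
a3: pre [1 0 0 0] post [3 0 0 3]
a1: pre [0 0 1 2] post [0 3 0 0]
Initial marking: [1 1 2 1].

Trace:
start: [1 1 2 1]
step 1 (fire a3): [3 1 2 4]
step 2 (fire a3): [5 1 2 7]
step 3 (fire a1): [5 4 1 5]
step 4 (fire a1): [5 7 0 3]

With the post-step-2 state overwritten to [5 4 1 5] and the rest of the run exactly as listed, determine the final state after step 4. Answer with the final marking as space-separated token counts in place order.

5 7 0 3

state after step 2 := [5 4 1 5]
step 3 (fire a1): [5 7 0 3]
step 4 (fire a1): [5 7 0 3]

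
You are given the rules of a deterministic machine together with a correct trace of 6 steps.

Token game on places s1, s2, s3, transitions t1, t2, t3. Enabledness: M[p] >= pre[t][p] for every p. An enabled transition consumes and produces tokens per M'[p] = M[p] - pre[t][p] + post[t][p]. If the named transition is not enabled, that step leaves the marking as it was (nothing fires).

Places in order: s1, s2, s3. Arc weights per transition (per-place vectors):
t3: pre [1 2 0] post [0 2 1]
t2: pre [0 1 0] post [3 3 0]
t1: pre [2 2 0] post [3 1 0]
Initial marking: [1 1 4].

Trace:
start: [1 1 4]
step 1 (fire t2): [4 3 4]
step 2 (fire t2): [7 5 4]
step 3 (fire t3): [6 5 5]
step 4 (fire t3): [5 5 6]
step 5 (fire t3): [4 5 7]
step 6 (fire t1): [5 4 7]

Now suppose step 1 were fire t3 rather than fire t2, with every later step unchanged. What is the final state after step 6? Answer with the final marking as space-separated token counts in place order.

(re-executing from step 1 with the substitution; state before step 1: [1 1 4])
step 1 (fire t3): [1 1 4]
step 2 (fire t2): [4 3 4]
step 3 (fire t3): [3 3 5]
step 4 (fire t3): [2 3 6]
step 5 (fire t3): [1 3 7]
step 6 (fire t1): [1 3 7]

1 3 7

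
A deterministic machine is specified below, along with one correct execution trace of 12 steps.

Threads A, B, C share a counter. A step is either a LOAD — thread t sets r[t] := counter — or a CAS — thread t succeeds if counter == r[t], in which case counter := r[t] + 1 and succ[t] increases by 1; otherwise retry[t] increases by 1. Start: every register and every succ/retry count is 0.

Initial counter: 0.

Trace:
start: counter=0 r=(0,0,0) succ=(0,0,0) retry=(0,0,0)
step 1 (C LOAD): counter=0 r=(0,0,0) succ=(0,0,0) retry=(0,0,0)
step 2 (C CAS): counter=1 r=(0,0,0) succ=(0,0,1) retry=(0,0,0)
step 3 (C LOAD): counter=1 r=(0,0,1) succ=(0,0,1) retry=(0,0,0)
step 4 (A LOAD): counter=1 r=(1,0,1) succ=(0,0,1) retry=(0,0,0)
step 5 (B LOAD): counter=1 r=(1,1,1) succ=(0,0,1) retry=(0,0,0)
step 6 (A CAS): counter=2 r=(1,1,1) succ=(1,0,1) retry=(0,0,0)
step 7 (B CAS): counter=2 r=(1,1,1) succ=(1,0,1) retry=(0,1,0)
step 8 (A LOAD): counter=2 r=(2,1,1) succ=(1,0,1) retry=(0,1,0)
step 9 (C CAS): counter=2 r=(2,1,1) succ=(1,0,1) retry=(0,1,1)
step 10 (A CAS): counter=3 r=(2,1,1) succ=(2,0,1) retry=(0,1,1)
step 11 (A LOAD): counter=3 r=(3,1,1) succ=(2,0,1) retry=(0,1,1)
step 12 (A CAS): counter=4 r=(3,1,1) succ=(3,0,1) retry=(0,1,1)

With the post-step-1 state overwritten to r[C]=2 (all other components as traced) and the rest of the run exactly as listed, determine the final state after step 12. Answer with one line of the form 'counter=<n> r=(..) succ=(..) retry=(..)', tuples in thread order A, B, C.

state after step 1 := counter=0 r=(0,0,2) succ=(0,0,0) retry=(0,0,0)
step 2 (C CAS): counter=0 r=(0,0,2) succ=(0,0,0) retry=(0,0,1)
step 3 (C LOAD): counter=0 r=(0,0,0) succ=(0,0,0) retry=(0,0,1)
step 4 (A LOAD): counter=0 r=(0,0,0) succ=(0,0,0) retry=(0,0,1)
step 5 (B LOAD): counter=0 r=(0,0,0) succ=(0,0,0) retry=(0,0,1)
step 6 (A CAS): counter=1 r=(0,0,0) succ=(1,0,0) retry=(0,0,1)
step 7 (B CAS): counter=1 r=(0,0,0) succ=(1,0,0) retry=(0,1,1)
step 8 (A LOAD): counter=1 r=(1,0,0) succ=(1,0,0) retry=(0,1,1)
step 9 (C CAS): counter=1 r=(1,0,0) succ=(1,0,0) retry=(0,1,2)
step 10 (A CAS): counter=2 r=(1,0,0) succ=(2,0,0) retry=(0,1,2)
step 11 (A LOAD): counter=2 r=(2,0,0) succ=(2,0,0) retry=(0,1,2)
step 12 (A CAS): counter=3 r=(2,0,0) succ=(3,0,0) retry=(0,1,2)

counter=3 r=(2,0,0) succ=(3,0,0) retry=(0,1,2)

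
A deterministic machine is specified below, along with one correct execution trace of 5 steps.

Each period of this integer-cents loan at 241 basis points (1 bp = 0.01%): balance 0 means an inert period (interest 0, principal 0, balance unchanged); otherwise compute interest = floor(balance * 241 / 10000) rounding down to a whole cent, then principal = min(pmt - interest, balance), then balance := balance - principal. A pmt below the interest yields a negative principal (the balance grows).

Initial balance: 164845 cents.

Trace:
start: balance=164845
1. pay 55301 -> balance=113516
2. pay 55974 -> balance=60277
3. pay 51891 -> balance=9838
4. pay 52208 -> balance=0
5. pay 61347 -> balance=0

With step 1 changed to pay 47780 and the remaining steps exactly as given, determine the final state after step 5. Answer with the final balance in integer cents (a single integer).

(re-executing from step 1 with the substitution; state before step 1: balance=164845)
1. pay 47780 -> balance=121037
2. pay 55974 -> balance=67979
3. pay 51891 -> balance=17726
4. pay 52208 -> balance=0
5. pay 61347 -> balance=0

0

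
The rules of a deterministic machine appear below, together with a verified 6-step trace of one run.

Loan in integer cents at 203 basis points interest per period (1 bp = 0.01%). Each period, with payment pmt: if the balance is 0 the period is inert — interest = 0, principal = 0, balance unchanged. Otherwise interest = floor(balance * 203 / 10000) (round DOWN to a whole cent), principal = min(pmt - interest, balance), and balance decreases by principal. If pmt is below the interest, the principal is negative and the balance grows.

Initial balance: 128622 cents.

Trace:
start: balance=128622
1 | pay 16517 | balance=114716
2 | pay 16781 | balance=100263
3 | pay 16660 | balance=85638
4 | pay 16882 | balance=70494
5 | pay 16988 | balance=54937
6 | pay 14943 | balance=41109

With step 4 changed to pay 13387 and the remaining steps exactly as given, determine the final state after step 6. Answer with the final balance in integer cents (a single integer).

(re-executing from step 4 with the substitution; state before step 4: balance=85638)
4 | pay 13387 | balance=73989
5 | pay 16988 | balance=58502
6 | pay 14943 | balance=44746

44746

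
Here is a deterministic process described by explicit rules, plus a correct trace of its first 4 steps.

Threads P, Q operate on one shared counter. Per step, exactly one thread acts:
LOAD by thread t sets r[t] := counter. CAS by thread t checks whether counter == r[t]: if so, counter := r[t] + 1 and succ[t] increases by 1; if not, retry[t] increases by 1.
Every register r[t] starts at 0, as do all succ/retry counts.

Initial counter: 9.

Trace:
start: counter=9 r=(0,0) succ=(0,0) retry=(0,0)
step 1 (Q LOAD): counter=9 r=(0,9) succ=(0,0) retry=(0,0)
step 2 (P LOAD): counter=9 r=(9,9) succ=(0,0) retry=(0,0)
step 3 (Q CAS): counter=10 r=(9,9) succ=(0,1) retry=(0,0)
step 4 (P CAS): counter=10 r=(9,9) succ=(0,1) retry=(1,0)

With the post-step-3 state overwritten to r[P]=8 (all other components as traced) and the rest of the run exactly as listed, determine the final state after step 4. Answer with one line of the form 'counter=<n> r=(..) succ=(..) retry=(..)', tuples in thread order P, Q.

state after step 3 := counter=10 r=(8,9) succ=(0,1) retry=(0,0)
step 4 (P CAS): counter=10 r=(8,9) succ=(0,1) retry=(1,0)

counter=10 r=(8,9) succ=(0,1) retry=(1,0)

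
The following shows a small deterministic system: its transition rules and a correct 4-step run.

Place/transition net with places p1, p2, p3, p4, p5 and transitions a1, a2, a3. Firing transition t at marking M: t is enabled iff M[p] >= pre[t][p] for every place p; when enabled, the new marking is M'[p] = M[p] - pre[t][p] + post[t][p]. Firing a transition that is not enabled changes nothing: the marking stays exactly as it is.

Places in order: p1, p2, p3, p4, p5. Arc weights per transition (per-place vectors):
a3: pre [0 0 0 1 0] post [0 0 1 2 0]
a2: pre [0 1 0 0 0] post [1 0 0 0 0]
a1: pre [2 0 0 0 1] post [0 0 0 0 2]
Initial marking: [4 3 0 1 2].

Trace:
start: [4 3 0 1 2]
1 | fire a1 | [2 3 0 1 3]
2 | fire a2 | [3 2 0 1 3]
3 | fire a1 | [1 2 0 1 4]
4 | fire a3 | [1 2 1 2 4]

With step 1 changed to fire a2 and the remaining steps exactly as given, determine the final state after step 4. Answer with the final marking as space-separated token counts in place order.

(re-executing from step 1 with the substitution; state before step 1: [4 3 0 1 2])
1 | fire a2 | [5 2 0 1 2]
2 | fire a2 | [6 1 0 1 2]
3 | fire a1 | [4 1 0 1 3]
4 | fire a3 | [4 1 1 2 3]

4 1 1 2 3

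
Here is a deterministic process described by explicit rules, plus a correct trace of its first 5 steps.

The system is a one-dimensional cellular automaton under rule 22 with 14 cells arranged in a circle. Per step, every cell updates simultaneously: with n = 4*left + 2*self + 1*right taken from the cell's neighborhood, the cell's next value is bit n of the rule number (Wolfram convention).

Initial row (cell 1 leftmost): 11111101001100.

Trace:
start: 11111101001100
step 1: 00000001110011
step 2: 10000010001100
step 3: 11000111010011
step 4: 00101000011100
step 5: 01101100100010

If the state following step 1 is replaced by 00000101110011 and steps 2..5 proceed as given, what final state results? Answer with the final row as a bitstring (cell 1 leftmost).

00100000000010

state after step 1 := 00000101110011
step 2: 10001100001100
step 3: 11010010010011
step 4: 00011111111100
step 5: 00100000000010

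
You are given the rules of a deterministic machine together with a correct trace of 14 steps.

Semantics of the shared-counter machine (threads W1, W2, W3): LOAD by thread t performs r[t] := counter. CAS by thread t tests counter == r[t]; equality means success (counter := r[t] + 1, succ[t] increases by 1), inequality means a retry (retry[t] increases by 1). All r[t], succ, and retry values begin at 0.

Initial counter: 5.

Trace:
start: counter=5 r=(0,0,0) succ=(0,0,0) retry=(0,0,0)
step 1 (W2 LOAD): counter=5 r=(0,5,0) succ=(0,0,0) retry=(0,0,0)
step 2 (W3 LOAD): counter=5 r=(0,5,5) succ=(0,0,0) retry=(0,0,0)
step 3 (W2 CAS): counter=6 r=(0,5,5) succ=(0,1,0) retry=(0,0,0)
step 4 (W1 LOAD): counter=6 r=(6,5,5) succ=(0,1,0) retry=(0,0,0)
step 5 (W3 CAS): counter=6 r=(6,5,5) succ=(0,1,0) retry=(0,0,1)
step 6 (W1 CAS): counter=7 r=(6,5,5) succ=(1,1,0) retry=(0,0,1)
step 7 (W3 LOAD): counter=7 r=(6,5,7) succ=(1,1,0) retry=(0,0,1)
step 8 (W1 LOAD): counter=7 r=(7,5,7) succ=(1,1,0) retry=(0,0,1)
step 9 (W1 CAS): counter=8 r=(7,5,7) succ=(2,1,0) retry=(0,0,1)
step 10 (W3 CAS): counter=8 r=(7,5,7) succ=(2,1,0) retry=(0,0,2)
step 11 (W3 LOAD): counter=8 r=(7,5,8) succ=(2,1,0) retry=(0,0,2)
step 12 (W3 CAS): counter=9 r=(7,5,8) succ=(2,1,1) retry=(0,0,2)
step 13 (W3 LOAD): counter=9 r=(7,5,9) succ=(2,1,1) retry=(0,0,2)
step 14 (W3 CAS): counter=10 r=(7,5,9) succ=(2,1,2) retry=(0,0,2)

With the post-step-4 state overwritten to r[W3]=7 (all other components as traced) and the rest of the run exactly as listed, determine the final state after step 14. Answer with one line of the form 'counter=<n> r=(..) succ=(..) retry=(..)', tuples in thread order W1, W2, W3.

counter=10 r=(7,5,9) succ=(2,1,2) retry=(0,0,2)

state after step 4 := counter=6 r=(6,5,7) succ=(0,1,0) retry=(0,0,0)
step 5 (W3 CAS): counter=6 r=(6,5,7) succ=(0,1,0) retry=(0,0,1)
step 6 (W1 CAS): counter=7 r=(6,5,7) succ=(1,1,0) retry=(0,0,1)
step 7 (W3 LOAD): counter=7 r=(6,5,7) succ=(1,1,0) retry=(0,0,1)
step 8 (W1 LOAD): counter=7 r=(7,5,7) succ=(1,1,0) retry=(0,0,1)
step 9 (W1 CAS): counter=8 r=(7,5,7) succ=(2,1,0) retry=(0,0,1)
step 10 (W3 CAS): counter=8 r=(7,5,7) succ=(2,1,0) retry=(0,0,2)
step 11 (W3 LOAD): counter=8 r=(7,5,8) succ=(2,1,0) retry=(0,0,2)
step 12 (W3 CAS): counter=9 r=(7,5,8) succ=(2,1,1) retry=(0,0,2)
step 13 (W3 LOAD): counter=9 r=(7,5,9) succ=(2,1,1) retry=(0,0,2)
step 14 (W3 CAS): counter=10 r=(7,5,9) succ=(2,1,2) retry=(0,0,2)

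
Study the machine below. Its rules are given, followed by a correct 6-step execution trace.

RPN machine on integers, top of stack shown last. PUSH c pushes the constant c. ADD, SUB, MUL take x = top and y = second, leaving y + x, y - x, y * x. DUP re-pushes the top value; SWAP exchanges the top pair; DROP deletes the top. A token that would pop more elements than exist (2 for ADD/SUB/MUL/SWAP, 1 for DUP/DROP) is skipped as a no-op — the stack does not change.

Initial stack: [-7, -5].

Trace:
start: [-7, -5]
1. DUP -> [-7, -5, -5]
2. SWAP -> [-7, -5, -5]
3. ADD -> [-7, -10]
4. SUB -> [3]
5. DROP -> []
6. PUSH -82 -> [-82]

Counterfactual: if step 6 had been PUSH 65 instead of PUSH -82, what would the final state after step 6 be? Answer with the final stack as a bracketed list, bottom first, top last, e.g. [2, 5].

[65]

(re-executing from step 6 with the substitution; state before step 6: [])
6. PUSH 65 -> [65]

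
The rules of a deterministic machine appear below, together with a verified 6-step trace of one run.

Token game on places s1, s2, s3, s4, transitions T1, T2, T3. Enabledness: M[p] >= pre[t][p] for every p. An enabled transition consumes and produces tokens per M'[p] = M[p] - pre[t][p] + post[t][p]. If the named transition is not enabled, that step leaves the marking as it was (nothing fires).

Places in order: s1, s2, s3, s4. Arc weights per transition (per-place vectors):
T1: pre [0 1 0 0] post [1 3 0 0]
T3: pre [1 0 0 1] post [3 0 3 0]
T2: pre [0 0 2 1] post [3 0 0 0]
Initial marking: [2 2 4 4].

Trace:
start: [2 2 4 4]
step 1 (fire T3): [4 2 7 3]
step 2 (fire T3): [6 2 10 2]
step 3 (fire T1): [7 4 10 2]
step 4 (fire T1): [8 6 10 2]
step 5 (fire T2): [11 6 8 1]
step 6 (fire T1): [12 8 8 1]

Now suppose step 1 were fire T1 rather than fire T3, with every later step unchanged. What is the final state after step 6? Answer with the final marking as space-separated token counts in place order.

11 10 5 2

(re-executing from step 1 with the substitution; state before step 1: [2 2 4 4])
step 1 (fire T1): [3 4 4 4]
step 2 (fire T3): [5 4 7 3]
step 3 (fire T1): [6 6 7 3]
step 4 (fire T1): [7 8 7 3]
step 5 (fire T2): [10 8 5 2]
step 6 (fire T1): [11 10 5 2]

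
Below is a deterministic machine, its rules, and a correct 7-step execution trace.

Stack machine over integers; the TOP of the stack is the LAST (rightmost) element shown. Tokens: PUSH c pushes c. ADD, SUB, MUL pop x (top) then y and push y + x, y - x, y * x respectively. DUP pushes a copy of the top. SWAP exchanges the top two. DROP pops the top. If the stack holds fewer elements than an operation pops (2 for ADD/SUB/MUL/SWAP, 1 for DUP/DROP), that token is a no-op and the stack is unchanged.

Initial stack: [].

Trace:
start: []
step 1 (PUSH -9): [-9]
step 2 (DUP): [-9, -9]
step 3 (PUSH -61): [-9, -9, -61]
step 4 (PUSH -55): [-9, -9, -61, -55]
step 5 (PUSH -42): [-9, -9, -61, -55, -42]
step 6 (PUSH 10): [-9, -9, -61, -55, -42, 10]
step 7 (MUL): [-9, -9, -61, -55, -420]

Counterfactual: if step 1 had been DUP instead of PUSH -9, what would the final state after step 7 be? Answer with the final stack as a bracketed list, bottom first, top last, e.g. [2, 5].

[-61, -55, -420]

(re-executing from step 1 with the substitution; state before step 1: [])
step 1 (DUP): []
step 2 (DUP): []
step 3 (PUSH -61): [-61]
step 4 (PUSH -55): [-61, -55]
step 5 (PUSH -42): [-61, -55, -42]
step 6 (PUSH 10): [-61, -55, -42, 10]
step 7 (MUL): [-61, -55, -420]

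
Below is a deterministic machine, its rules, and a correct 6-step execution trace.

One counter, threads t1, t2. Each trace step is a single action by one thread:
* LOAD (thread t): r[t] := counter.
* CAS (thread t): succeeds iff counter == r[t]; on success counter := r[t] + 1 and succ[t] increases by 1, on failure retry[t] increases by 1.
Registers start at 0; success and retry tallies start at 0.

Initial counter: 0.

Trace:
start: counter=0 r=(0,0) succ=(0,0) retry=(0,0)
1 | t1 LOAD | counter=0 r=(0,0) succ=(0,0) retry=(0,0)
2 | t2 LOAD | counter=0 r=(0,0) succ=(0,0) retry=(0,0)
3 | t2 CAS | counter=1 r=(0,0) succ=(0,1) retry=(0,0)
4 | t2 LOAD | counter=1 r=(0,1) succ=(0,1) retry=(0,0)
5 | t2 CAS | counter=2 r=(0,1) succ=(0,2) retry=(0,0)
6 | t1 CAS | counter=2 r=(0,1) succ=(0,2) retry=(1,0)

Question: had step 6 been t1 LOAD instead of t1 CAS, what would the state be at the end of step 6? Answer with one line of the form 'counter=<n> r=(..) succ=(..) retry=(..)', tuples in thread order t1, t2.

counter=2 r=(2,1) succ=(0,2) retry=(0,0)

(re-executing from step 6 with the substitution; state before step 6: counter=2 r=(0,1) succ=(0,2) retry=(0,0))
6 | t1 LOAD | counter=2 r=(2,1) succ=(0,2) retry=(0,0)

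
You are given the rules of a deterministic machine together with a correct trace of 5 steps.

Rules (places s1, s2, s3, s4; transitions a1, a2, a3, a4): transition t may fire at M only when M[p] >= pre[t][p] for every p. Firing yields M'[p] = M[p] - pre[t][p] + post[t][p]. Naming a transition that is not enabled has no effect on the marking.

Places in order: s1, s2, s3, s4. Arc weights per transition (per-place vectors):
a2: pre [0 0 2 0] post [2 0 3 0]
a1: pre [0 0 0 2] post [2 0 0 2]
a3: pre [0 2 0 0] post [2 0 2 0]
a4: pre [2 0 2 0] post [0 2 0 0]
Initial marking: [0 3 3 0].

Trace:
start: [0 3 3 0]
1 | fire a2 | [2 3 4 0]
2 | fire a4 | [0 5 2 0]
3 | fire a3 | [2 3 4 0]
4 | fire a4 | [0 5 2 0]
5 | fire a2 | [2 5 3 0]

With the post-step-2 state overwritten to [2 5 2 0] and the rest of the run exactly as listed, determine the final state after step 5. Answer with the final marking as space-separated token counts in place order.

4 5 3 0

state after step 2 := [2 5 2 0]
3 | fire a3 | [4 3 4 0]
4 | fire a4 | [2 5 2 0]
5 | fire a2 | [4 5 3 0]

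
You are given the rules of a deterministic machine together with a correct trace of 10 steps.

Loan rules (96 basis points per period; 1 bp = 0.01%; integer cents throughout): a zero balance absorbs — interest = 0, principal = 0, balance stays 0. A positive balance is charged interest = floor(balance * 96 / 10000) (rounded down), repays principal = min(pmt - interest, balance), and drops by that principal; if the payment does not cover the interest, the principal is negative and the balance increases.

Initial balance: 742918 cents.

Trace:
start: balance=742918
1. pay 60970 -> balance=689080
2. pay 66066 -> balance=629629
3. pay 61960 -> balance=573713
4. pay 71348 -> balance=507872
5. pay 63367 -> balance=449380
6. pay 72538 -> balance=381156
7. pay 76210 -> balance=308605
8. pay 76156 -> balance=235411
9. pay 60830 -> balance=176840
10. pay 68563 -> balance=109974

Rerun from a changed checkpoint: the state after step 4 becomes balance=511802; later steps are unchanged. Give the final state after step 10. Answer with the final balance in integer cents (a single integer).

state after step 4 := balance=511802
5. pay 63367 -> balance=453348
6. pay 72538 -> balance=385162
7. pay 76210 -> balance=312649
8. pay 76156 -> balance=239494
9. pay 60830 -> balance=180963
10. pay 68563 -> balance=114137

114137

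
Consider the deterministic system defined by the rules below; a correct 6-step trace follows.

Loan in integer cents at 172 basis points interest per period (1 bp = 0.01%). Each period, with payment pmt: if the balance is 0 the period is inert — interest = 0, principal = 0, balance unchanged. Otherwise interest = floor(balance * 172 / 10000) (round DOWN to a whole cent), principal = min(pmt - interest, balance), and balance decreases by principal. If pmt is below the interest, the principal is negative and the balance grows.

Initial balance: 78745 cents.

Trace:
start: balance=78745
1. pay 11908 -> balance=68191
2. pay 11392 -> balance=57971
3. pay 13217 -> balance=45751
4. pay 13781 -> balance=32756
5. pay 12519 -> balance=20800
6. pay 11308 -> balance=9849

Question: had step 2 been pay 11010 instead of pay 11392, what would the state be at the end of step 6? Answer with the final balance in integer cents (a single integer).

(re-executing from step 2 with the substitution; state before step 2: balance=68191)
2. pay 11010 -> balance=58353
3. pay 13217 -> balance=46139
4. pay 13781 -> balance=33151
5. pay 12519 -> balance=21202
6. pay 11308 -> balance=10258

10258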